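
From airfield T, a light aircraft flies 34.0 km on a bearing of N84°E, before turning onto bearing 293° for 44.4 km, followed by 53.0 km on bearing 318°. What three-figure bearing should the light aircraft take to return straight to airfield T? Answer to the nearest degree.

Leg 1 (N84°E, 34.0 km): east 34.0 sin 84° = 33.81, north 34.0 cos 84° = 3.55
Leg 2 (293°, 44.4 km): east 44.4 sin 293° = -40.87, north 44.4 cos 293° = 17.35
Leg 3 (318°, 53.0 km): east 53.0 sin 318° = -35.46, north 53.0 cos 318° = 39.39
Net displacement: -42.52 east, 60.29 north. Direction back to start is (42.52, -60.29): bearing = atan2(42.52, -60.29) mod 360° = 144.81° ≈ 145°.

145°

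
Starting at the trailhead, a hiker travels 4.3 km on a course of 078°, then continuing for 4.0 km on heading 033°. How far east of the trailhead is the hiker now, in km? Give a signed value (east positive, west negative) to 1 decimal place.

6.4 km

Leg 1 (078°, 4.3 km): east 4.3 sin 78° = 4.21, north 4.3 cos 78° = 0.89
Leg 2 (033°, 4.0 km): east 4.0 sin 33° = 2.18, north 4.0 cos 33° = 3.35
Net east component: 6.38 km.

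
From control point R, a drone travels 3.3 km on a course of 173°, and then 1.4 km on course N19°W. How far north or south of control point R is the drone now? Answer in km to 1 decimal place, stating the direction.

Leg 1 (173°, 3.3 km): east 3.3 sin 173° = 0.40, north 3.3 cos 173° = -3.28
Leg 2 (N19°W, 1.4 km): east 1.4 sin 341° = -0.46, north 1.4 cos 341° = 1.32
Net north component: -1.95 km.

2.0 km south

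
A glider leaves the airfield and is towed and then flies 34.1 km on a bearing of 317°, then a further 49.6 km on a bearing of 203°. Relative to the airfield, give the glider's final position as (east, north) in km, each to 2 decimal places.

Leg 1 (317°, 34.1 km): east 34.1 sin 317° = -23.26, north 34.1 cos 317° = 24.94
Leg 2 (203°, 49.6 km): east 49.6 sin 203° = -19.38, north 49.6 cos 203° = -45.66
Summing: -42.64 km east, -20.72 km north → (-42.64, -20.72).

(-42.64, -20.72)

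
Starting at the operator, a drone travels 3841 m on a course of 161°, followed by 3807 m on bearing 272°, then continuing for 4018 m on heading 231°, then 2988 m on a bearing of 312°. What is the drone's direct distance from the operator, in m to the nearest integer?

8865 m

Leg 1 (161°, 3841 m): east 3841 sin 161° = 1250.51, north 3841 cos 161° = -3631.74
Leg 2 (272°, 3807 m): east 3807 sin 272° = -3804.68, north 3807 cos 272° = 132.86
Leg 3 (231°, 4018 m): east 4018 sin 231° = -3122.57, north 4018 cos 231° = -2528.61
Leg 4 (312°, 2988 m): east 2988 sin 312° = -2220.52, north 2988 cos 312° = 1999.36
Net: -7897.26 east, -4028.12 north. Distance = √((-7897.26)² + (-4028.12)²) = 8865.242 m.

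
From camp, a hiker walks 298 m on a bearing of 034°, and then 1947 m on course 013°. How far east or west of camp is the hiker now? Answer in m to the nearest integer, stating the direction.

Leg 1 (034°, 298 m): east 298 sin 34° = 166.64, north 298 cos 34° = 247.05
Leg 2 (013°, 1947 m): east 1947 sin 13° = 437.98, north 1947 cos 13° = 1897.10
Net east component: 604.62 m.

605 m east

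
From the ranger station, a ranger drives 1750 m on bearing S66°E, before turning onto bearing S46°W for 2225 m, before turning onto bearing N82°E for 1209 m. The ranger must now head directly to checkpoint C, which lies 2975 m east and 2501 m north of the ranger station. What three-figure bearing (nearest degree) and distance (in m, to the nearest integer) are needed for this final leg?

021°, 4923 m

Leg 1 (S66°E, 1750 m): east 1750 sin 114° = 1598.70, north 1750 cos 114° = -711.79
Leg 2 (S46°W, 2225 m): east 2225 sin 226° = -1600.53, north 2225 cos 226° = -1545.61
Leg 3 (N82°E, 1209 m): east 1209 sin 82° = 1197.23, north 1209 cos 82° = 168.26
Current position: (1195.41, -2089.14). Target: (2975, 2501). Remaining: Δeast = 1779.59, Δnorth = 4590.14.
Bearing = atan2(1779.59, 4590.14) mod 360° = 21.19°; distance = √((1779.59)² + (4590.14)²) = 4923.045 m.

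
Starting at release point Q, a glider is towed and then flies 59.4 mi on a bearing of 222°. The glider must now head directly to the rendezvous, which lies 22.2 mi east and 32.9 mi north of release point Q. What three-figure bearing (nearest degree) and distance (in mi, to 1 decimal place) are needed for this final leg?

039°, 98.9 mi

Leg 1 (222°, 59.4 mi): east 59.4 sin 222° = -39.75, north 59.4 cos 222° = -44.14
Current position: (-39.75, -44.14). Target: (22.2, 32.9). Remaining: Δeast = 61.95, Δnorth = 77.04.
Bearing = atan2(61.95, 77.04) mod 360° = 38.80°; distance = √((61.95)² + (77.04)²) = 98.858 mi.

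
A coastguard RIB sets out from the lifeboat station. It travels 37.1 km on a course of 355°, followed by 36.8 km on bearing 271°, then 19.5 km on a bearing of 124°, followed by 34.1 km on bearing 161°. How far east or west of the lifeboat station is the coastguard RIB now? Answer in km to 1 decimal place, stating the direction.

12.8 km west

Leg 1 (355°, 37.1 km): east 37.1 sin 355° = -3.23, north 37.1 cos 355° = 36.96
Leg 2 (271°, 36.8 km): east 36.8 sin 271° = -36.79, north 36.8 cos 271° = 0.64
Leg 3 (124°, 19.5 km): east 19.5 sin 124° = 16.17, north 19.5 cos 124° = -10.90
Leg 4 (161°, 34.1 km): east 34.1 sin 161° = 11.10, north 34.1 cos 161° = -32.24
Net east component: -12.76 km.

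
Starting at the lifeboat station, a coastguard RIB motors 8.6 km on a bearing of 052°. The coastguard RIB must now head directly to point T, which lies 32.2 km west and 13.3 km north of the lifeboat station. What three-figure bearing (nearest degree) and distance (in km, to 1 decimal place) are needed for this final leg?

282°, 39.8 km

Leg 1 (052°, 8.6 km): east 8.6 sin 52° = 6.78, north 8.6 cos 52° = 5.29
Current position: (6.78, 5.29). Target: (-32.2, 13.3). Remaining: Δeast = -38.98, Δnorth = 8.01.
Bearing = atan2(-38.98, 8.01) mod 360° = 281.61°; distance = √((-38.98)² + (8.01)²) = 39.790 km.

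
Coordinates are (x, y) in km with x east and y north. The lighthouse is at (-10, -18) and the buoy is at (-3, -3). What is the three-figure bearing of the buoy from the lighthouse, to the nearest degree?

025°

Δeast = -3 − -10 = 7.00; Δnorth = -3 − -18 = 15.00.
Bearing = atan2(Δeast, Δnorth) mod 360° = 25.02° ≈ 025°.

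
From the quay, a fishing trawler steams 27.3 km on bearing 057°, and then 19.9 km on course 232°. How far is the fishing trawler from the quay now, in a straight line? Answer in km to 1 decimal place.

7.7 km

Leg 1 (057°, 27.3 km): east 27.3 sin 57° = 22.90, north 27.3 cos 57° = 14.87
Leg 2 (232°, 19.9 km): east 19.9 sin 232° = -15.68, north 19.9 cos 232° = -12.25
Net: 7.21 east, 2.62 north. Distance = √((7.21)² + (2.62)²) = 7.674 km.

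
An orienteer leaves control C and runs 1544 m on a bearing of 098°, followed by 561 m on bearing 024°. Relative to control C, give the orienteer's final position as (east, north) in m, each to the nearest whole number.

Leg 1 (098°, 1544 m): east 1544 sin 98° = 1528.97, north 1544 cos 98° = -214.88
Leg 2 (024°, 561 m): east 561 sin 24° = 228.18, north 561 cos 24° = 512.50
Summing: 1757.15 m east, 297.62 m north → (1757, 298).

(1757, 298)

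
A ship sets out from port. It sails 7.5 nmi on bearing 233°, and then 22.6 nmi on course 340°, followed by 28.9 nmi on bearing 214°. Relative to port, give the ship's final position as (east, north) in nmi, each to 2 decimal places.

Leg 1 (233°, 7.5 nmi): east 7.5 sin 233° = -5.99, north 7.5 cos 233° = -4.51
Leg 2 (340°, 22.6 nmi): east 22.6 sin 340° = -7.73, north 22.6 cos 340° = 21.24
Leg 3 (214°, 28.9 nmi): east 28.9 sin 214° = -16.16, north 28.9 cos 214° = -23.96
Summing: -29.88 nmi east, -7.24 nmi north → (-29.88, -7.24).

(-29.88, -7.24)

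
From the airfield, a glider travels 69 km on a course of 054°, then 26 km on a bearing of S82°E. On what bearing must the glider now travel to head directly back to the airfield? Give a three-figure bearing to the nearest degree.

246°

Leg 1 (054°, 69 km): east 69 sin 54° = 55.82, north 69 cos 54° = 40.56
Leg 2 (S82°E, 26 km): east 26 sin 98° = 25.75, north 26 cos 98° = -3.62
Net displacement: 81.57 east, 36.94 north. Direction back to start is (-81.57, -36.94): bearing = atan2(-81.57, -36.94) mod 360° = 245.64° ≈ 246°.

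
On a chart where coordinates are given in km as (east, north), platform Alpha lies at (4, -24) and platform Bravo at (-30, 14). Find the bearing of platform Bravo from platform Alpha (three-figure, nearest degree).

318°

Δeast = -30 − 4 = -34.00; Δnorth = 14 − -24 = 38.00.
Bearing = atan2(Δeast, Δnorth) mod 360° = 318.18° ≈ 318°.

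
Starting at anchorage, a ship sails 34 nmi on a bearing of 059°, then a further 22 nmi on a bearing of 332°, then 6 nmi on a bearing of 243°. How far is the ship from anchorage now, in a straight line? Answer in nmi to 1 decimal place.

Leg 1 (059°, 34 nmi): east 34 sin 59° = 29.14, north 34 cos 59° = 17.51
Leg 2 (332°, 22 nmi): east 22 sin 332° = -10.33, north 22 cos 332° = 19.42
Leg 3 (243°, 6 nmi): east 6 sin 243° = -5.35, north 6 cos 243° = -2.72
Net: 13.47 east, 34.21 north. Distance = √((13.47)² + (34.21)²) = 36.768 nmi.

36.8 nmi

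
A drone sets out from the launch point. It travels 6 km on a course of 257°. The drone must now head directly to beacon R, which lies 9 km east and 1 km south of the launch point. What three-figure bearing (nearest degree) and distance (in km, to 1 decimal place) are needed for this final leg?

089°, 14.9 km

Leg 1 (257°, 6 km): east 6 sin 257° = -5.85, north 6 cos 257° = -1.35
Current position: (-5.85, -1.35). Target: (9, -1). Remaining: Δeast = 14.85, Δnorth = 0.35.
Bearing = atan2(14.85, 0.35) mod 360° = 88.65°; distance = √((14.85)² + (0.35)²) = 14.850 km.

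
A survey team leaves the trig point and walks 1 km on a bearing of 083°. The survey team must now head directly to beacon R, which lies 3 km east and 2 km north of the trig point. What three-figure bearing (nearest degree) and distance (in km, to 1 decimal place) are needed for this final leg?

047°, 2.7 km

Leg 1 (083°, 1 km): east 1 sin 83° = 0.99, north 1 cos 83° = 0.12
Current position: (0.99, 0.12). Target: (3, 2). Remaining: Δeast = 2.01, Δnorth = 1.88.
Bearing = atan2(2.01, 1.88) mod 360° = 46.91°; distance = √((2.01)² + (1.88)²) = 2.749 km.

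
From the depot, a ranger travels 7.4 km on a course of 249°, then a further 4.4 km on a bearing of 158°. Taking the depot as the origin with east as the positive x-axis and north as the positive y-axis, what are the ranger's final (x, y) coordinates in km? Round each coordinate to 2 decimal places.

Leg 1 (249°, 7.4 km): east 7.4 sin 249° = -6.91, north 7.4 cos 249° = -2.65
Leg 2 (158°, 4.4 km): east 4.4 sin 158° = 1.65, north 4.4 cos 158° = -4.08
Summing: -5.26 km east, -6.73 km north → (-5.26, -6.73).

(-5.26, -6.73)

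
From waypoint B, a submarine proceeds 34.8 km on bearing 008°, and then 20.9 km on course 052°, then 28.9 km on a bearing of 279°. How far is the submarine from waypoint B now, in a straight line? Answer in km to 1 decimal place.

Leg 1 (008°, 34.8 km): east 34.8 sin 8° = 4.84, north 34.8 cos 8° = 34.46
Leg 2 (052°, 20.9 km): east 20.9 sin 52° = 16.47, north 20.9 cos 52° = 12.87
Leg 3 (279°, 28.9 km): east 28.9 sin 279° = -28.54, north 28.9 cos 279° = 4.52
Net: -7.23 east, 51.85 north. Distance = √((-7.23)² + (51.85)²) = 52.351 km.

52.4 km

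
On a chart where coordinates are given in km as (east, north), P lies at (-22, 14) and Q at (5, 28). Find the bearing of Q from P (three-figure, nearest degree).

Δeast = 5 − -22 = 27.00; Δnorth = 28 − 14 = 14.00.
Bearing = atan2(Δeast, Δnorth) mod 360° = 62.59° ≈ 063°.

063°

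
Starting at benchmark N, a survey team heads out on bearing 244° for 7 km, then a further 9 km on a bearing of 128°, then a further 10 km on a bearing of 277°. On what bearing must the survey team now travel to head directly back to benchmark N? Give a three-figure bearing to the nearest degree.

Leg 1 (244°, 7 km): east 7 sin 244° = -6.29, north 7 cos 244° = -3.07
Leg 2 (128°, 9 km): east 9 sin 128° = 7.09, north 9 cos 128° = -5.54
Leg 3 (277°, 10 km): east 10 sin 277° = -9.93, north 10 cos 277° = 1.22
Net displacement: -9.12 east, -7.39 north. Direction back to start is (9.12, 7.39): bearing = atan2(9.12, 7.39) mod 360° = 50.99° ≈ 051°.

051°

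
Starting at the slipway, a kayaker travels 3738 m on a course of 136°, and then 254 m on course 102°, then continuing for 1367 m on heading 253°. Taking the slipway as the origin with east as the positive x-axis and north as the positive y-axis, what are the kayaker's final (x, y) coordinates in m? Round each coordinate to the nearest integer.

Leg 1 (136°, 3738 m): east 3738 sin 136° = 2596.63, north 3738 cos 136° = -2688.89
Leg 2 (102°, 254 m): east 254 sin 102° = 248.45, north 254 cos 102° = -52.81
Leg 3 (253°, 1367 m): east 1367 sin 253° = -1307.27, north 1367 cos 253° = -399.67
Summing: 1537.81 m east, -3141.37 m north → (1538, -3141).

(1538, -3141)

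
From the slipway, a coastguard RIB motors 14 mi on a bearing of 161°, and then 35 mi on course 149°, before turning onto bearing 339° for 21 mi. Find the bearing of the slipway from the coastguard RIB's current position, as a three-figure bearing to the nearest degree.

327°

Leg 1 (161°, 14 mi): east 14 sin 161° = 4.56, north 14 cos 161° = -13.24
Leg 2 (149°, 35 mi): east 35 sin 149° = 18.03, north 35 cos 149° = -30.00
Leg 3 (339°, 21 mi): east 21 sin 339° = -7.53, north 21 cos 339° = 19.61
Net displacement: 15.06 east, -23.63 north. Direction back to start is (-15.06, 23.63): bearing = atan2(-15.06, 23.63) mod 360° = 327.50° ≈ 327°.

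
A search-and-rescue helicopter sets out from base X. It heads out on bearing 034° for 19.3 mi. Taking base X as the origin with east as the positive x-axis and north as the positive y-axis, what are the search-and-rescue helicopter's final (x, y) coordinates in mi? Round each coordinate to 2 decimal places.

Leg 1 (034°, 19.3 mi): east 19.3 sin 34° = 10.79, north 19.3 cos 34° = 16.00
Summing: 10.79 mi east, 16.00 mi north → (10.79, 16.00).

(10.79, 16.00)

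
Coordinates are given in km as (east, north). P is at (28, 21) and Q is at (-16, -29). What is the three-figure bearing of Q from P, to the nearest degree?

Δeast = -16 − 28 = -44.00; Δnorth = -29 − 21 = -50.00.
Bearing = atan2(Δeast, Δnorth) mod 360° = 221.35° ≈ 221°.

221°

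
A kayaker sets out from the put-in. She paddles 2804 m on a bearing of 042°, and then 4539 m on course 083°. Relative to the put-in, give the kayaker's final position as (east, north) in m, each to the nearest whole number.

Leg 1 (042°, 2804 m): east 2804 sin 42° = 1876.24, north 2804 cos 42° = 2083.78
Leg 2 (083°, 4539 m): east 4539 sin 83° = 4505.17, north 4539 cos 83° = 553.16
Summing: 6381.41 m east, 2636.94 m north → (6381, 2637).

(6381, 2637)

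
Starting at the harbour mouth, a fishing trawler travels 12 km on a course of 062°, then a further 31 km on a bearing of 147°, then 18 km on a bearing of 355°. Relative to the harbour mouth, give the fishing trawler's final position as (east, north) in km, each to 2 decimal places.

(25.91, -2.43)

Leg 1 (062°, 12 km): east 12 sin 62° = 10.60, north 12 cos 62° = 5.63
Leg 2 (147°, 31 km): east 31 sin 147° = 16.88, north 31 cos 147° = -26.00
Leg 3 (355°, 18 km): east 18 sin 355° = -1.57, north 18 cos 355° = 17.93
Summing: 25.91 km east, -2.43 km north → (25.91, -2.43).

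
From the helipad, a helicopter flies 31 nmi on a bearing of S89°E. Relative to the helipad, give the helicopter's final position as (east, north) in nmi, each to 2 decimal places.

Leg 1 (S89°E, 31 nmi): east 31 sin 91° = 31.00, north 31 cos 91° = -0.54
Summing: 31.00 nmi east, -0.54 nmi north → (31.00, -0.54).

(31.00, -0.54)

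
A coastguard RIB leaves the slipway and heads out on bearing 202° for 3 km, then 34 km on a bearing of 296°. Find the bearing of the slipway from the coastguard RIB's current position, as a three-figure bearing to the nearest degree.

Leg 1 (202°, 3 km): east 3 sin 202° = -1.12, north 3 cos 202° = -2.78
Leg 2 (296°, 34 km): east 34 sin 296° = -30.56, north 34 cos 296° = 14.90
Net displacement: -31.68 east, 12.12 north. Direction back to start is (31.68, -12.12): bearing = atan2(31.68, -12.12) mod 360° = 110.94° ≈ 111°.

111°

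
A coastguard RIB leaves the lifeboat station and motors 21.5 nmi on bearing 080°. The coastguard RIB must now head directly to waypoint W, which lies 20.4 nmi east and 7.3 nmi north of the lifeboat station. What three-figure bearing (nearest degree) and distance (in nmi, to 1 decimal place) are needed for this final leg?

348°, 3.6 nmi

Leg 1 (080°, 21.5 nmi): east 21.5 sin 80° = 21.17, north 21.5 cos 80° = 3.73
Current position: (21.17, 3.73). Target: (20.4, 7.3). Remaining: Δeast = -0.77, Δnorth = 3.57.
Bearing = atan2(-0.77, 3.57) mod 360° = 347.77°; distance = √((-0.77)² + (3.57)²) = 3.649 nmi.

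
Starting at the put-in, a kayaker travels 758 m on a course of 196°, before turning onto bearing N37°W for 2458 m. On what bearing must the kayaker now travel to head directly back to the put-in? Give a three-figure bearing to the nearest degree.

126°

Leg 1 (196°, 758 m): east 758 sin 196° = -208.93, north 758 cos 196° = -728.64
Leg 2 (N37°W, 2458 m): east 2458 sin 323° = -1479.26, north 2458 cos 323° = 1963.05
Net displacement: -1688.19 east, 1234.41 north. Direction back to start is (1688.19, -1234.41): bearing = atan2(1688.19, -1234.41) mod 360° = 126.17° ≈ 126°.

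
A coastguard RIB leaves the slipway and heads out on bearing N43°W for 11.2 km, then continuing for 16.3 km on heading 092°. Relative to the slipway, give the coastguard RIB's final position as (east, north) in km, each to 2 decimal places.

(8.65, 7.62)

Leg 1 (N43°W, 11.2 km): east 11.2 sin 317° = -7.64, north 11.2 cos 317° = 8.19
Leg 2 (092°, 16.3 km): east 16.3 sin 92° = 16.29, north 16.3 cos 92° = -0.57
Summing: 8.65 km east, 7.62 km north → (8.65, 7.62).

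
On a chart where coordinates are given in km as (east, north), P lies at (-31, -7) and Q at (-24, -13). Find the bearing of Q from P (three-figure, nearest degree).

Δeast = -24 − -31 = 7.00; Δnorth = -13 − -7 = -6.00.
Bearing = atan2(Δeast, Δnorth) mod 360° = 130.60° ≈ 131°.

131°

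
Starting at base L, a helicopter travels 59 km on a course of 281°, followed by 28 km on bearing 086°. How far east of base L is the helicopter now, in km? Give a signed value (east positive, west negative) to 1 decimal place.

-30.0 km

Leg 1 (281°, 59 km): east 59 sin 281° = -57.92, north 59 cos 281° = 11.26
Leg 2 (086°, 28 km): east 28 sin 86° = 27.93, north 28 cos 86° = 1.95
Net east component: -29.98 km.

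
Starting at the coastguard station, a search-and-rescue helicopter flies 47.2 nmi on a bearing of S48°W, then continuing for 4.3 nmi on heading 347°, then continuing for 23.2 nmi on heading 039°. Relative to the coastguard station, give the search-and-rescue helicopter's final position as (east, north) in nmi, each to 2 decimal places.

Leg 1 (S48°W, 47.2 nmi): east 47.2 sin 228° = -35.08, north 47.2 cos 228° = -31.58
Leg 2 (347°, 4.3 nmi): east 4.3 sin 347° = -0.97, north 4.3 cos 347° = 4.19
Leg 3 (039°, 23.2 nmi): east 23.2 sin 39° = 14.60, north 23.2 cos 39° = 18.03
Summing: -21.44 nmi east, -9.36 nmi north → (-21.44, -9.36).

(-21.44, -9.36)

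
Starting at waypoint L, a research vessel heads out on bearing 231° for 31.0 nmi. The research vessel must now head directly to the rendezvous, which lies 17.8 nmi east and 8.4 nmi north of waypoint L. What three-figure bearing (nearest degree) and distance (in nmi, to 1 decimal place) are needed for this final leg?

Leg 1 (231°, 31.0 nmi): east 31.0 sin 231° = -24.09, north 31.0 cos 231° = -19.51
Current position: (-24.09, -19.51). Target: (17.8, 8.4). Remaining: Δeast = 41.89, Δnorth = 27.91.
Bearing = atan2(41.89, 27.91) mod 360° = 56.33°; distance = √((41.89)² + (27.91)²) = 50.337 nmi.

056°, 50.3 nmi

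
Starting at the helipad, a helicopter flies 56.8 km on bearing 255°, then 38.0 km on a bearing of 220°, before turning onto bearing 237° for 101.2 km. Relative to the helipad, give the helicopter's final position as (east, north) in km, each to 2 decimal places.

Leg 1 (255°, 56.8 km): east 56.8 sin 255° = -54.86, north 56.8 cos 255° = -14.70
Leg 2 (220°, 38.0 km): east 38.0 sin 220° = -24.43, north 38.0 cos 220° = -29.11
Leg 3 (237°, 101.2 km): east 101.2 sin 237° = -84.87, north 101.2 cos 237° = -55.12
Summing: -164.16 km east, -98.93 km north → (-164.16, -98.93).

(-164.16, -98.93)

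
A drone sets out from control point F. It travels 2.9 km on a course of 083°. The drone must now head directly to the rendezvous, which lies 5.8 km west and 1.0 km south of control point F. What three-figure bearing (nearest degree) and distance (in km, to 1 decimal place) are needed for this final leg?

261°, 8.8 km

Leg 1 (083°, 2.9 km): east 2.9 sin 83° = 2.88, north 2.9 cos 83° = 0.35
Current position: (2.88, 0.35). Target: (-5.8, -1.0). Remaining: Δeast = -8.68, Δnorth = -1.35.
Bearing = atan2(-8.68, -1.35) mod 360° = 261.14°; distance = √((-8.68)² + (-1.35)²) = 8.783 km.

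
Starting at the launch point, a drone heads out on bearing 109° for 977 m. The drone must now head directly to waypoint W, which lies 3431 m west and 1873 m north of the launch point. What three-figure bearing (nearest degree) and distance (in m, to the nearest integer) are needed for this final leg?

297°, 4875 m

Leg 1 (109°, 977 m): east 977 sin 109° = 923.77, north 977 cos 109° = -318.08
Current position: (923.77, -318.08). Target: (-3431, 1873). Remaining: Δeast = -4354.77, Δnorth = 2191.08.
Bearing = atan2(-4354.77, 2191.08) mod 360° = 296.71°; distance = √((-4354.77)² + (2191.08)²) = 4874.922 m.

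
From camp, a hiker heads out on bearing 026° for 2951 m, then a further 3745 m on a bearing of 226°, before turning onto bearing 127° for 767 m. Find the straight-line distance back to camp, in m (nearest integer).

888 m

Leg 1 (026°, 2951 m): east 2951 sin 26° = 1293.63, north 2951 cos 26° = 2652.34
Leg 2 (226°, 3745 m): east 3745 sin 226° = -2693.93, north 3745 cos 226° = -2601.50
Leg 3 (127°, 767 m): east 767 sin 127° = 612.55, north 767 cos 127° = -461.59
Net: -787.74 east, -410.75 north. Distance = √((-787.74)² + (-410.75)²) = 888.397 m.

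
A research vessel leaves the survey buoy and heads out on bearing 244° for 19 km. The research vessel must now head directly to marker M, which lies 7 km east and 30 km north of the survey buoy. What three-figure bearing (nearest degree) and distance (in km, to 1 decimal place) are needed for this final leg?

Leg 1 (244°, 19 km): east 19 sin 244° = -17.08, north 19 cos 244° = -8.33
Current position: (-17.08, -8.33). Target: (7, 30). Remaining: Δeast = 24.08, Δnorth = 38.33.
Bearing = atan2(24.08, 38.33) mod 360° = 32.14°; distance = √((24.08)² + (38.33)²) = 45.264 km.

032°, 45.3 km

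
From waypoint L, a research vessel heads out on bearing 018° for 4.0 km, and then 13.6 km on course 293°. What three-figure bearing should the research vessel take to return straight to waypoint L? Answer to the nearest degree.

Leg 1 (018°, 4.0 km): east 4.0 sin 18° = 1.24, north 4.0 cos 18° = 3.80
Leg 2 (293°, 13.6 km): east 13.6 sin 293° = -12.52, north 13.6 cos 293° = 5.31
Net displacement: -11.28 east, 9.12 north. Direction back to start is (11.28, -9.12): bearing = atan2(11.28, -9.12) mod 360° = 128.94° ≈ 129°.

129°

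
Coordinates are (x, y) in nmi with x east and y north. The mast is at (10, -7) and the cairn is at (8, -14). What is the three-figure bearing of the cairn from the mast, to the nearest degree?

Δeast = 8 − 10 = -2.00; Δnorth = -14 − -7 = -7.00.
Bearing = atan2(Δeast, Δnorth) mod 360° = 195.95° ≈ 196°.

196°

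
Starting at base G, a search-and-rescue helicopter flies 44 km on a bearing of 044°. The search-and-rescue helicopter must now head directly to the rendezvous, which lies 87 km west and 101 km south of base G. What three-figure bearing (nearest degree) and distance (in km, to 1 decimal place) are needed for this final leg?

Leg 1 (044°, 44 km): east 44 sin 44° = 30.56, north 44 cos 44° = 31.65
Current position: (30.56, 31.65). Target: (-87, -101). Remaining: Δeast = -117.56, Δnorth = -132.65.
Bearing = atan2(-117.56, -132.65) mod 360° = 221.55°; distance = √((-117.56)² + (-132.65)²) = 177.251 km.

222°, 177.3 km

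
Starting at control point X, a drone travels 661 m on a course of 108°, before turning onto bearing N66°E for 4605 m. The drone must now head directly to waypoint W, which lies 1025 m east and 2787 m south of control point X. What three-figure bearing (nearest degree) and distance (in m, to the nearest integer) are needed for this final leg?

Leg 1 (108°, 661 m): east 661 sin 108° = 628.65, north 661 cos 108° = -204.26
Leg 2 (N66°E, 4605 m): east 4605 sin 66° = 4206.88, north 4605 cos 66° = 1873.02
Current position: (4835.53, 1668.76). Target: (1025, -2787). Remaining: Δeast = -3810.53, Δnorth = -4455.76.
Bearing = atan2(-3810.53, -4455.76) mod 360° = 220.54°; distance = √((-3810.53)² + (-4455.76)²) = 5862.927 m.

221°, 5863 m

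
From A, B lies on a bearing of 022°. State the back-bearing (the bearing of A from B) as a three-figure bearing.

Back-bearing = 022° + 180° = 202°.

202°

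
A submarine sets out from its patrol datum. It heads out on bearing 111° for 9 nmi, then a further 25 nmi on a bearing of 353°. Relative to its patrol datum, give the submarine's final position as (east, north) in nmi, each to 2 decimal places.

(5.36, 21.59)

Leg 1 (111°, 9 nmi): east 9 sin 111° = 8.40, north 9 cos 111° = -3.23
Leg 2 (353°, 25 nmi): east 25 sin 353° = -3.05, north 25 cos 353° = 24.81
Summing: 5.36 nmi east, 21.59 nmi north → (5.36, 21.59).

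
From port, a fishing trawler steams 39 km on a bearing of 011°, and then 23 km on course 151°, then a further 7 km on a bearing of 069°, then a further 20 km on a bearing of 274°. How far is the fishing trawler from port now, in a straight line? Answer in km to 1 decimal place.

Leg 1 (011°, 39 km): east 39 sin 11° = 7.44, north 39 cos 11° = 38.28
Leg 2 (151°, 23 km): east 23 sin 151° = 11.15, north 23 cos 151° = -20.12
Leg 3 (069°, 7 km): east 7 sin 69° = 6.54, north 7 cos 69° = 2.51
Leg 4 (274°, 20 km): east 20 sin 274° = -19.95, north 20 cos 274° = 1.40
Net: 5.18 east, 22.07 north. Distance = √((5.18)² + (22.07)²) = 22.670 km.

22.7 km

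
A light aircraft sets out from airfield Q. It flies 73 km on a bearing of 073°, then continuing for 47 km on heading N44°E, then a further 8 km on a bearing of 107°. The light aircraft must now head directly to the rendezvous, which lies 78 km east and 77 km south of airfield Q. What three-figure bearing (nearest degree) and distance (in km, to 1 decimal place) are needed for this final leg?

194°, 133.7 km

Leg 1 (073°, 73 km): east 73 sin 73° = 69.81, north 73 cos 73° = 21.34
Leg 2 (N44°E, 47 km): east 47 sin 44° = 32.65, north 47 cos 44° = 33.81
Leg 3 (107°, 8 km): east 8 sin 107° = 7.65, north 8 cos 107° = -2.34
Current position: (110.11, 52.81). Target: (78, -77). Remaining: Δeast = -32.11, Δnorth = -129.81.
Bearing = atan2(-32.11, -129.81) mod 360° = 193.89°; distance = √((-32.11)² + (-129.81)²) = 133.725 km.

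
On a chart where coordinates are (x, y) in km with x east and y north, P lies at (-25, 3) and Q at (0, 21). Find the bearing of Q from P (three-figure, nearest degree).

054°

Δeast = 0 − -25 = 25.00; Δnorth = 21 − 3 = 18.00.
Bearing = atan2(Δeast, Δnorth) mod 360° = 54.25° ≈ 054°.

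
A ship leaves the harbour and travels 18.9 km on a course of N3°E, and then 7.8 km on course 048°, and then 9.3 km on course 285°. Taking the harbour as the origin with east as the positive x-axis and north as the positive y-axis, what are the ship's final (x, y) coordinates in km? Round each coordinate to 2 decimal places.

(-2.20, 26.50)

Leg 1 (N3°E, 18.9 km): east 18.9 sin 3° = 0.99, north 18.9 cos 3° = 18.87
Leg 2 (048°, 7.8 km): east 7.8 sin 48° = 5.80, north 7.8 cos 48° = 5.22
Leg 3 (285°, 9.3 km): east 9.3 sin 285° = -8.98, north 9.3 cos 285° = 2.41
Summing: -2.20 km east, 26.50 km north → (-2.20, 26.50).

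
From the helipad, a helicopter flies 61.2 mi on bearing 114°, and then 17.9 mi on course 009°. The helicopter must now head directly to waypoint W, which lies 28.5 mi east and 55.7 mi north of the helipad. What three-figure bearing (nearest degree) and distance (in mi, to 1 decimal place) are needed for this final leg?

Leg 1 (114°, 61.2 mi): east 61.2 sin 114° = 55.91, north 61.2 cos 114° = -24.89
Leg 2 (009°, 17.9 mi): east 17.9 sin 9° = 2.80, north 17.9 cos 9° = 17.68
Current position: (58.71, -7.21). Target: (28.5, 55.7). Remaining: Δeast = -30.21, Δnorth = 62.91.
Bearing = atan2(-30.21, 62.91) mod 360° = 334.35°; distance = √((-30.21)² + (62.91)²) = 69.790 mi.

334°, 69.8 mi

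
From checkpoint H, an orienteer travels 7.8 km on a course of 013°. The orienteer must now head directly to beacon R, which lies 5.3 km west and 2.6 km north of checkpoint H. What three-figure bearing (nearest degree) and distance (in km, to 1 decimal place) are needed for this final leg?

235°, 8.6 km

Leg 1 (013°, 7.8 km): east 7.8 sin 13° = 1.75, north 7.8 cos 13° = 7.60
Current position: (1.75, 7.60). Target: (-5.3, 2.6). Remaining: Δeast = -7.05, Δnorth = -5.00.
Bearing = atan2(-7.05, -5.00) mod 360° = 234.67°; distance = √((-7.05)² + (-5.00)²) = 8.647 km.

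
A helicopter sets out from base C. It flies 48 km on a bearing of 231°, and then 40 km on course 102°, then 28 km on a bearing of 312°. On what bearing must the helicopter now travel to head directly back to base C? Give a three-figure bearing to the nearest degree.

044°

Leg 1 (231°, 48 km): east 48 sin 231° = -37.30, north 48 cos 231° = -30.21
Leg 2 (102°, 40 km): east 40 sin 102° = 39.13, north 40 cos 102° = -8.32
Leg 3 (312°, 28 km): east 28 sin 312° = -20.81, north 28 cos 312° = 18.74
Net displacement: -18.99 east, -19.79 north. Direction back to start is (18.99, 19.79): bearing = atan2(18.99, 19.79) mod 360° = 43.81° ≈ 044°.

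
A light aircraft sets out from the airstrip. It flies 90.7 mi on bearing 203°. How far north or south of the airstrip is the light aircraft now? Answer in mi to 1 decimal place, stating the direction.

83.5 mi south

Leg 1 (203°, 90.7 mi): east 90.7 sin 203° = -35.44, north 90.7 cos 203° = -83.49
Net north component: -83.49 mi.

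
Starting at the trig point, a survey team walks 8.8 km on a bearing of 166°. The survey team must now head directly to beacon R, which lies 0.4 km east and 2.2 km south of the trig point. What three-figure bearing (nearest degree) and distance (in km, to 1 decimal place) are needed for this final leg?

Leg 1 (166°, 8.8 km): east 8.8 sin 166° = 2.13, north 8.8 cos 166° = -8.54
Current position: (2.13, -8.54). Target: (0.4, -2.2). Remaining: Δeast = -1.73, Δnorth = 6.34.
Bearing = atan2(-1.73, 6.34) mod 360° = 344.74°; distance = √((-1.73)² + (6.34)²) = 6.570 km.

345°, 6.6 km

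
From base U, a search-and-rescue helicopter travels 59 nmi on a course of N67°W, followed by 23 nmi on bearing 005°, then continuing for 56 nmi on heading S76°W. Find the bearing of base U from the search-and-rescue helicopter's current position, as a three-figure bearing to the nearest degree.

Leg 1 (N67°W, 59 nmi): east 59 sin 293° = -54.31, north 59 cos 293° = 23.05
Leg 2 (005°, 23 nmi): east 23 sin 5° = 2.00, north 23 cos 5° = 22.91
Leg 3 (S76°W, 56 nmi): east 56 sin 256° = -54.34, north 56 cos 256° = -13.55
Net displacement: -106.64 east, 32.42 north. Direction back to start is (106.64, -32.42): bearing = atan2(106.64, -32.42) mod 360° = 106.91° ≈ 107°.

107°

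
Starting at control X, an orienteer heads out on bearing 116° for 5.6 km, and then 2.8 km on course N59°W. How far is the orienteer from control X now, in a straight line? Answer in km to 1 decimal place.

2.8 km

Leg 1 (116°, 5.6 km): east 5.6 sin 116° = 5.03, north 5.6 cos 116° = -2.45
Leg 2 (N59°W, 2.8 km): east 2.8 sin 301° = -2.40, north 2.8 cos 301° = 1.44
Net: 2.63 east, -1.01 north. Distance = √((2.63)² + (-1.01)²) = 2.821 km.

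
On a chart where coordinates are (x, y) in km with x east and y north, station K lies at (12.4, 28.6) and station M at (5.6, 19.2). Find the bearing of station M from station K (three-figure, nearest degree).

216°

Δeast = 5.6 − 12.4 = -6.80; Δnorth = 19.2 − 28.6 = -9.40.
Bearing = atan2(Δeast, Δnorth) mod 360° = 215.88° ≈ 216°.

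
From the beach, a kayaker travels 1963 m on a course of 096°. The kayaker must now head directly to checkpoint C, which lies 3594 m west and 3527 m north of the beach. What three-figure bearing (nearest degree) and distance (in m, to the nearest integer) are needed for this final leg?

Leg 1 (096°, 1963 m): east 1963 sin 96° = 1952.25, north 1963 cos 96° = -205.19
Current position: (1952.25, -205.19). Target: (-3594, 3527). Remaining: Δeast = -5546.25, Δnorth = 3732.19.
Bearing = atan2(-5546.25, 3732.19) mod 360° = 303.94°; distance = √((-5546.25)² + (3732.19)²) = 6685.065 m.

304°, 6685 m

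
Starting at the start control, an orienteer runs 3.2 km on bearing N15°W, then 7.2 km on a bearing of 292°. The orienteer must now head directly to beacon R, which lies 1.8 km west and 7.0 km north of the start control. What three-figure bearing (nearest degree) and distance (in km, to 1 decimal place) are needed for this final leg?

Leg 1 (N15°W, 3.2 km): east 3.2 sin 345° = -0.83, north 3.2 cos 345° = 3.09
Leg 2 (292°, 7.2 km): east 7.2 sin 292° = -6.68, north 7.2 cos 292° = 2.70
Current position: (-7.50, 5.79). Target: (-1.8, 7.0). Remaining: Δeast = 5.70, Δnorth = 1.21.
Bearing = atan2(5.70, 1.21) mod 360° = 78.01°; distance = √((5.70)² + (1.21)²) = 5.831 km.

078°, 5.8 km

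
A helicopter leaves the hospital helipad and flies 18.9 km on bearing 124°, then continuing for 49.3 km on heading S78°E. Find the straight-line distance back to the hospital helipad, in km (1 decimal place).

Leg 1 (124°, 18.9 km): east 18.9 sin 124° = 15.67, north 18.9 cos 124° = -10.57
Leg 2 (S78°E, 49.3 km): east 49.3 sin 102° = 48.22, north 49.3 cos 102° = -10.25
Net: 63.89 east, -20.82 north. Distance = √((63.89)² + (-20.82)²) = 67.198 km.

67.2 km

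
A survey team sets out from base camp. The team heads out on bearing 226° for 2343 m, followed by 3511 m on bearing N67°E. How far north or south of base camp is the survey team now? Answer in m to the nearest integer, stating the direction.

256 m south

Leg 1 (226°, 2343 m): east 2343 sin 226° = -1685.41, north 2343 cos 226° = -1627.58
Leg 2 (N67°E, 3511 m): east 3511 sin 67° = 3231.89, north 3511 cos 67° = 1371.86
Net north component: -255.73 m.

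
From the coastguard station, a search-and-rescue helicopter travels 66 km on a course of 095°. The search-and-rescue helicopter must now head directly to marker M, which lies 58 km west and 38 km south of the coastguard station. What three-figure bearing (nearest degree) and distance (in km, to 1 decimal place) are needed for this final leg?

Leg 1 (095°, 66 km): east 66 sin 95° = 65.75, north 66 cos 95° = -5.75
Current position: (65.75, -5.75). Target: (-58, -38). Remaining: Δeast = -123.75, Δnorth = -32.25.
Bearing = atan2(-123.75, -32.25) mod 360° = 255.39°; distance = √((-123.75)² + (-32.25)²) = 127.882 km.

255°, 127.9 km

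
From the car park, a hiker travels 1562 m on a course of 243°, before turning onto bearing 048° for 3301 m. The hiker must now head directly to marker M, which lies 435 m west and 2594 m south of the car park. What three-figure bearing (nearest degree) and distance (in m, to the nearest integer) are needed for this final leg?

Leg 1 (243°, 1562 m): east 1562 sin 243° = -1391.75, north 1562 cos 243° = -709.13
Leg 2 (048°, 3301 m): east 3301 sin 48° = 2453.12, north 3301 cos 48° = 2208.80
Current position: (1061.37, 1499.67). Target: (-435, -2594). Remaining: Δeast = -1496.37, Δnorth = -4093.67.
Bearing = atan2(-1496.37, -4093.67) mod 360° = 200.08°; distance = √((-1496.37)² + (-4093.67)²) = 4358.581 m.

200°, 4359 m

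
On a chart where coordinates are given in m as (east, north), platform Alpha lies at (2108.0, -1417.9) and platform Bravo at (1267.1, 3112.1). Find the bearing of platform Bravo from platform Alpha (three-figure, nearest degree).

349°

Δeast = 1267.1 − 2108.0 = -840.90; Δnorth = 3112.1 − -1417.9 = 4530.00.
Bearing = atan2(Δeast, Δnorth) mod 360° = 349.48° ≈ 349°.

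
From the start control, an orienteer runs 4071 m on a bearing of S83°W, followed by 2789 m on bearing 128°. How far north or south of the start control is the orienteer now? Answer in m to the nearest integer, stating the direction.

Leg 1 (S83°W, 4071 m): east 4071 sin 263° = -4040.66, north 4071 cos 263° = -496.13
Leg 2 (128°, 2789 m): east 2789 sin 128° = 2197.76, north 2789 cos 128° = -1717.08
Net north component: -2213.21 m.

2213 m south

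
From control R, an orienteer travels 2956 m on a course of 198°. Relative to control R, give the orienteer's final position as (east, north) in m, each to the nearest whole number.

(-913, -2811)

Leg 1 (198°, 2956 m): east 2956 sin 198° = -913.45, north 2956 cos 198° = -2811.32
Summing: -913.45 m east, -2811.32 m north → (-913, -2811).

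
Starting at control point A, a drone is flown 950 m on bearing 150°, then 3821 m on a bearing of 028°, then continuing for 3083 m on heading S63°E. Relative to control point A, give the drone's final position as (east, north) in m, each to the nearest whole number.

Leg 1 (150°, 950 m): east 950 sin 150° = 475.00, north 950 cos 150° = -822.72
Leg 2 (028°, 3821 m): east 3821 sin 28° = 1793.85, north 3821 cos 28° = 3373.74
Leg 3 (S63°E, 3083 m): east 3083 sin 117° = 2746.97, north 3083 cos 117° = -1399.65
Summing: 5015.82 m east, 1151.37 m north → (5016, 1151).

(5016, 1151)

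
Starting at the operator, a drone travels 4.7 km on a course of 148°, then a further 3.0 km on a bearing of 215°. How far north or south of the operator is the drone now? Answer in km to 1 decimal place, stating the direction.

Leg 1 (148°, 4.7 km): east 4.7 sin 148° = 2.49, north 4.7 cos 148° = -3.99
Leg 2 (215°, 3.0 km): east 3.0 sin 215° = -1.72, north 3.0 cos 215° = -2.46
Net north component: -6.44 km.

6.4 km south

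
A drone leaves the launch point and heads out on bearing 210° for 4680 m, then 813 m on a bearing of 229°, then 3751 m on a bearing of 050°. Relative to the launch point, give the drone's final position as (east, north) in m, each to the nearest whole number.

(-80, -2175)

Leg 1 (210°, 4680 m): east 4680 sin 210° = -2340.00, north 4680 cos 210° = -4053.00
Leg 2 (229°, 813 m): east 813 sin 229° = -613.58, north 813 cos 229° = -533.38
Leg 3 (050°, 3751 m): east 3751 sin 50° = 2873.43, north 3751 cos 50° = 2411.10
Summing: -80.15 m east, -2175.28 m north → (-80, -2175).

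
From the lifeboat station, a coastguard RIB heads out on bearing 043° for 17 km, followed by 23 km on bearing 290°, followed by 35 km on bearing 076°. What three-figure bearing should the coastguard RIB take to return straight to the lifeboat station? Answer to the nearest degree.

220°

Leg 1 (043°, 17 km): east 17 sin 43° = 11.59, north 17 cos 43° = 12.43
Leg 2 (290°, 23 km): east 23 sin 290° = -21.61, north 23 cos 290° = 7.87
Leg 3 (076°, 35 km): east 35 sin 76° = 33.96, north 35 cos 76° = 8.47
Net displacement: 23.94 east, 28.77 north. Direction back to start is (-23.94, -28.77): bearing = atan2(-23.94, -28.77) mod 360° = 219.77° ≈ 220°.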